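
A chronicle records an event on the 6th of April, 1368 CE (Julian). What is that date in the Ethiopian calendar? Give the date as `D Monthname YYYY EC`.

The source date corresponds to 14 April 1368 in the proleptic Gregorian calendar (JDN 2220816).
That day falls on 11 Miyazya 1360 EC in the Ethiopian calendar.

11 Miyazya 1360 EC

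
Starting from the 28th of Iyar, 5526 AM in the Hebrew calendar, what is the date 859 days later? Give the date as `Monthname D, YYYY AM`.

The starting date is JDN 2366205; 2366205 + 859 = 2367064.
JDN 2367064 corresponds to Tishrei 1, 5529 AM.

Tishrei 1, 5529 AM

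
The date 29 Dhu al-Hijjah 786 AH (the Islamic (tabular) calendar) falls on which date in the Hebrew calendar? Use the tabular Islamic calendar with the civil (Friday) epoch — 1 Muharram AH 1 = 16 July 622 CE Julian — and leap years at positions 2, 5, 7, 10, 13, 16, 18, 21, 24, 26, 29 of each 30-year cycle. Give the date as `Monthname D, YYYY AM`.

Shevat 29, 5145 AM

Julian Day Number of the source date = 2226971.
Converting JDN 2226971 to the Hebrew calendar gives 29 Shevat 5145 AM.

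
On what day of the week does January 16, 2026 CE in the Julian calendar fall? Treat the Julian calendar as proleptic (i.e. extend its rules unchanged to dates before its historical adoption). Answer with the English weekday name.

Thursday

This is JDN 2461070 (29 January 2026 Gregorian).
Since JDN mod 7 = 3 (0 = Monday), the day is Thursday.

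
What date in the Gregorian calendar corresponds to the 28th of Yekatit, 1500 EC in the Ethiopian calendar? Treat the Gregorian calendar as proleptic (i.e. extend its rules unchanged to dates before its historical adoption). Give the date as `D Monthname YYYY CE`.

4 March 1508 CE

Julian Day Number of the source date = 2271908.
Converting JDN 2271908 to the Gregorian calendar gives 4 March 1508 CE.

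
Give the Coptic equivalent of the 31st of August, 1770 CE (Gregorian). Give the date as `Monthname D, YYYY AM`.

Mesori 27, 1486 AM

Julian Day Number of the source date = 2367782.
Converting JDN 2367782 to the Coptic calendar gives 27 Mesori 1486 AM.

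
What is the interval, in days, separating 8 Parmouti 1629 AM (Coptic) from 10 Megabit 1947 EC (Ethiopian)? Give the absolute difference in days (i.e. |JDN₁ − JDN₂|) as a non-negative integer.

JDN of the first date = 2419874.
JDN of the second date = 2435186.
|2435186 − 2419874| = 15312.

15312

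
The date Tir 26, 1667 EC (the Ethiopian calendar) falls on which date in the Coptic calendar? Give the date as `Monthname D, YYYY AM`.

Tobi 26, 1391 AM

Both dates share Julian Day Number 2332872; in the Coptic calendar that is 26 Tobi 1391 AM.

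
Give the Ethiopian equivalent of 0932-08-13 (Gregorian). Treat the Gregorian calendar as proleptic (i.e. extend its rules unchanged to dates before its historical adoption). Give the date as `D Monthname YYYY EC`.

Both dates share Julian Day Number 2061691; in the Ethiopian calendar that is 15 Nehase 924 EC.

15 Nehase 924 EC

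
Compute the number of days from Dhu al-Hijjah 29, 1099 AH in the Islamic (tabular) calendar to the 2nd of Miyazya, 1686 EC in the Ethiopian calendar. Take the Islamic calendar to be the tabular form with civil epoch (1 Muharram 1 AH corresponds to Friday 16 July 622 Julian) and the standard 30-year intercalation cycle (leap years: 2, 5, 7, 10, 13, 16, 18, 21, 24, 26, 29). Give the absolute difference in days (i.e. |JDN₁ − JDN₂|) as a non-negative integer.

1990

First date → JDN 2337888; second date → JDN 2339878.
The interval is |2337888 − 2339878| = 1990 days.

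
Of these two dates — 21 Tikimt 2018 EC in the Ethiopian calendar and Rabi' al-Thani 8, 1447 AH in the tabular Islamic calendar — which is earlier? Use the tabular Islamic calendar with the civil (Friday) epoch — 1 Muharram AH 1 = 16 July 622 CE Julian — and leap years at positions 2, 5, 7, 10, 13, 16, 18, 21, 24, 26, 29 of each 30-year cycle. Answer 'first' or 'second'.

second

First date → JDN 2460980; second date → JDN 2460950.
JDN 2460950 < JDN 2460980, so the second date is earlier.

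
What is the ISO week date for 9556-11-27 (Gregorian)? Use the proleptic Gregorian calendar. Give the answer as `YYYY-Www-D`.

9556-W48-2

The weekday is Tuesday (ISO weekday 2).
That Tuesday belongs to ISO week 48 of ISO year 9556.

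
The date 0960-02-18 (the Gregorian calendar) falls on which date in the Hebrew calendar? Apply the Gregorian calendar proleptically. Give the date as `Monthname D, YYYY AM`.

Adar I 13, 4720 AM

Both dates share Julian Day Number 2071741; in the Hebrew calendar that is 13 Adar I 4720 AM.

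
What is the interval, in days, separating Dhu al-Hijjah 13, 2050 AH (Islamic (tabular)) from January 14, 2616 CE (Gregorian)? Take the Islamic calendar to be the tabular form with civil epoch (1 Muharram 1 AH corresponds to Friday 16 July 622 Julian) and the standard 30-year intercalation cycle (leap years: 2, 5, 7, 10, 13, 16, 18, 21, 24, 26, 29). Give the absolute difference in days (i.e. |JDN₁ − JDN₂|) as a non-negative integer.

First date → JDN 2674874; second date → JDN 2676547.
The interval is |2674874 − 2676547| = 1673 days.

1673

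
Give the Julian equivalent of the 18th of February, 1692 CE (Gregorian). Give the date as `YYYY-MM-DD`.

For dates in this range the Gregorian date is 10 days ahead of the Julian.
18 February 1692 Gregorian − 10 days → 8 February 1692 Julian.

1692-02-08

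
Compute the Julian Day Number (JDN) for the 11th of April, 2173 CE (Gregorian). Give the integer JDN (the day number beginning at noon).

JDN 2451545 is 1 January 2000 CE (Gregorian); the target day is +63288 days from there, so JDN = 2514833.

2514833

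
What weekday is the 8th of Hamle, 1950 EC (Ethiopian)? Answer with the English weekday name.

Equivalently 15 July 1958 Gregorian, JDN 2436400.
JDN 2436400 mod 7 = 1, and JDN 0 was a Monday, so this is a Tuesday.

Tuesday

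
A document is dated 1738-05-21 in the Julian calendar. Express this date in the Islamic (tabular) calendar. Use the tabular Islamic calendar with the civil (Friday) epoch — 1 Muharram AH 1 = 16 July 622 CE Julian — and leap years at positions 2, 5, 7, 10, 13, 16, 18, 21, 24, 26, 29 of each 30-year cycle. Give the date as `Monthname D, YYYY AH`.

Safar 12, 1151 AH

Julian Day Number of the source date = 2356003.
Converting JDN 2356003 to the tabular Islamic calendar gives 12 Safar 1151 AH.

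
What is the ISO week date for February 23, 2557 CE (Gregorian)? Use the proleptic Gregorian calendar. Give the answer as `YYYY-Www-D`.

The weekday is Wednesday (ISO weekday 3).
That Wednesday belongs to ISO week 8 of ISO year 2557.

2557-W08-3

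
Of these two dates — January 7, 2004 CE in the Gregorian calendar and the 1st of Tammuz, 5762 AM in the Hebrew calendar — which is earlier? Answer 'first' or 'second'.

second

First date → JDN 2453012; second date → JDN 2452437.
JDN 2452437 < JDN 2453012, so the second date is earlier.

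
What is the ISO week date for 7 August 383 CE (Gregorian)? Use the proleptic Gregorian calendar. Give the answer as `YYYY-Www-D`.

The weekday is Sunday (ISO weekday 7).
That Sunday belongs to ISO week 31 of ISO year 383.

0383-W31-7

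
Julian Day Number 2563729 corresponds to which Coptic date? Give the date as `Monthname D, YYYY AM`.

Meshir 15, 2023 AM

The Gregorian equivalent of JDN 2563729 is 25 February 2307.
In the Coptic calendar that day is Meshir 15, 2023 AM.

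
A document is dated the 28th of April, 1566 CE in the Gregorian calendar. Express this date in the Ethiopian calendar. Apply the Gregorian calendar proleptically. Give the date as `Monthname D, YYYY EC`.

Miyazya 23, 1558 EC

Both dates share Julian Day Number 2293147; in the Ethiopian calendar that is 23 Miyazya 1558 EC.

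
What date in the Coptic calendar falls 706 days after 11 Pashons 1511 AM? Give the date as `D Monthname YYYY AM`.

Counting 706 days forward from JDN 2376807 reaches JDN 2377513, which is 16 Parmouti 1513 AM.

16 Parmouti 1513 AM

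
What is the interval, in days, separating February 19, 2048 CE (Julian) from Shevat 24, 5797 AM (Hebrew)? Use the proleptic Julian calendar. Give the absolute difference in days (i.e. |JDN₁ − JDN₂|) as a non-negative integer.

First date → JDN 2469139; second date → JDN 2465099.
The interval is |2469139 − 2465099| = 4040 days.

4040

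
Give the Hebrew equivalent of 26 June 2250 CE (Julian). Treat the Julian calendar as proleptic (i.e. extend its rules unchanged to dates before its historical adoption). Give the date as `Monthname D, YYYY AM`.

Both dates share Julian Day Number 2543047; in the Hebrew calendar that is 10 Tammuz 6010 AM.

Tammuz 10, 6010 AM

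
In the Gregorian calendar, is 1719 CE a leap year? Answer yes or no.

1719 is not divisible by 4, so it is a common year.

no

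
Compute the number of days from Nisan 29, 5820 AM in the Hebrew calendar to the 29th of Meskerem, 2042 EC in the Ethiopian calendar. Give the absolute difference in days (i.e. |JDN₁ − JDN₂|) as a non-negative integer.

JDN of the first date = 2473579.
JDN of the second date = 2469724.
|2469724 − 2473579| = 3855.

3855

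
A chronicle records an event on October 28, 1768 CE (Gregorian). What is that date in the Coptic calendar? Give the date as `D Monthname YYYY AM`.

20 Paopi 1485 AM

Julian Day Number of the source date = 2367110.
Converting JDN 2367110 to the Coptic calendar gives 20 Paopi 1485 AM.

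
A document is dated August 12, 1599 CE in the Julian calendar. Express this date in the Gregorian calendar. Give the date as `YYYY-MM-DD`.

At this point the Julian calendar is 10 days behind the Gregorian.
12 August 1599 Julian + 10 days → 22 August 1599 Gregorian.

1599-08-22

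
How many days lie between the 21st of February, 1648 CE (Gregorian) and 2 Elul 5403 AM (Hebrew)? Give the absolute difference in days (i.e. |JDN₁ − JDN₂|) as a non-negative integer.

1649

First date → JDN 2323031; second date → JDN 2321382.
The interval is |2323031 − 2321382| = 1649 days.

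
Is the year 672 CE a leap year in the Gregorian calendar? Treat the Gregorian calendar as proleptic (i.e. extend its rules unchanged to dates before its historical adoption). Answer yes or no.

672 is divisible by 4 and not by 100, so it is a leap year.

yes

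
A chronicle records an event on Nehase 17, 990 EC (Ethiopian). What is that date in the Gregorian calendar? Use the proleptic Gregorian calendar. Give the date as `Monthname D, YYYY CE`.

August 15, 998 CE

Julian Day Number of the source date = 2085799.
Converting JDN 2085799 to the Gregorian calendar gives 15 August 998 CE.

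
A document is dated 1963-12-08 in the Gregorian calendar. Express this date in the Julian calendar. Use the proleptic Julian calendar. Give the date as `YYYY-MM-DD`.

For dates in this range the Gregorian date is 13 days ahead of the Julian.
8 December 1963 Gregorian − 13 days → 25 November 1963 Julian.

1963-11-25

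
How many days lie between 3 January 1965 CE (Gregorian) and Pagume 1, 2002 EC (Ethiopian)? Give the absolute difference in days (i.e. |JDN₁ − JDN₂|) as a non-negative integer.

16682

First date → JDN 2438764; second date → JDN 2455446.
The interval is |2438764 − 2455446| = 16682 days.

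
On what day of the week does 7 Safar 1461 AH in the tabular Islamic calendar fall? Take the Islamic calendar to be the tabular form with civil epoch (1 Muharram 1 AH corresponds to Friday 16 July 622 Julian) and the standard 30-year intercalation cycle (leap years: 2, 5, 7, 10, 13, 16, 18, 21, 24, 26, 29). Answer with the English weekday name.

Thursday

This is JDN 2465851 (3 March 2039 Gregorian).
JDN 2465851 mod 7 = 3, and JDN 0 was a Monday, so this is a Thursday.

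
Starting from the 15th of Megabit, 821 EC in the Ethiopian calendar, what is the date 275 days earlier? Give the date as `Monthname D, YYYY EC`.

The starting date is JDN 2023920; 2023920 − 275 = 2023645.
JDN 2023645 corresponds to Sene 15, 820 EC.

Sene 15, 820 EC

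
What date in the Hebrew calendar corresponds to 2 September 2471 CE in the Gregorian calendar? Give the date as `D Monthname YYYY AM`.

Julian Day Number of the source date = 2623819.
Converting JDN 2623819 to the Hebrew calendar gives 17 Elul 6231 AM.

17 Elul 6231 AM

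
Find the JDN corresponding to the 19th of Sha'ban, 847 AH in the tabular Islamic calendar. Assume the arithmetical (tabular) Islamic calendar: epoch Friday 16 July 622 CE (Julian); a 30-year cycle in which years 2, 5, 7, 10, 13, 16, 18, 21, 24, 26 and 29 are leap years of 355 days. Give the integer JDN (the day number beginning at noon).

2248459

Equivalently 21 December 1443 (proleptic Gregorian).
JDN 2451545 is 1 January 2000 CE (Gregorian); the target day is −203086 days from there, so JDN = 2248459.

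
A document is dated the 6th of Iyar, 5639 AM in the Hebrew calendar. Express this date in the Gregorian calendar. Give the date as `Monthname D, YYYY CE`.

April 29, 1879 CE

Both dates share Julian Day Number 2407469; in the Gregorian calendar that is 29 April 1879 CE.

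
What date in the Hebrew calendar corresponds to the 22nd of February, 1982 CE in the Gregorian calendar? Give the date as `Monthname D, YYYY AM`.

Shevat 29, 5742 AM

Both dates share Julian Day Number 2445023; in the Hebrew calendar that is 29 Shevat 5742 AM.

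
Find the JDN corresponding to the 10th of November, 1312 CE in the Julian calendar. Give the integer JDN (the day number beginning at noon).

2200580

In the proleptic Gregorian calendar the same day is 18 November 1312.
JDN 2451545 is 1 January 2000 CE (Gregorian); the target day is −250965 days from there, so JDN = 2200580.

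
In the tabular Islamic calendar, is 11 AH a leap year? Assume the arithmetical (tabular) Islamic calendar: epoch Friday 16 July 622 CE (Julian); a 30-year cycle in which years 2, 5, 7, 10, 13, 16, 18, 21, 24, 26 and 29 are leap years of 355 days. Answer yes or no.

no

Year 11 AH is year 11 of its 30-year cycle; leap positions are 2, 5, 7, 10, 13, 16, 18, 21, 24, 26, 29, so it is a common year (354 days).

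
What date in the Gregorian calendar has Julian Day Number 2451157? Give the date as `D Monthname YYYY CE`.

9 December 1998 CE

JDN 2451545 is 1 Jan 2000; 2451157 is −388 days from there.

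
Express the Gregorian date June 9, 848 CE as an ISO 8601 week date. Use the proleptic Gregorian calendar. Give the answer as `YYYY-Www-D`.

0848-W24-2

The weekday is Tuesday (ISO weekday 2).
That Tuesday belongs to ISO week 24 of ISO year 848.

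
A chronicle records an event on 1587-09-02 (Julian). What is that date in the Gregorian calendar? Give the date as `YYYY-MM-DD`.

At this point the Julian calendar is 10 days behind the Gregorian.
2 September 1587 Julian + 10 days → 12 September 1587 Gregorian.

1587-09-12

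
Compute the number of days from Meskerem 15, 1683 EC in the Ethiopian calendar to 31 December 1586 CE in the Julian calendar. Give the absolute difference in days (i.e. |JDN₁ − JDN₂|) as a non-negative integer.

37876

First date → JDN 2338585; second date → JDN 2300709.
The interval is |2338585 − 2300709| = 37876 days.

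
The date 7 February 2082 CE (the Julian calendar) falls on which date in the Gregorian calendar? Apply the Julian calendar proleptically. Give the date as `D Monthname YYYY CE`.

The Julian–Gregorian offset here is 13 days (Julian trailing).
7 February 2082 Julian + 13 days → 20 February 2082 Gregorian.

20 February 2082 CE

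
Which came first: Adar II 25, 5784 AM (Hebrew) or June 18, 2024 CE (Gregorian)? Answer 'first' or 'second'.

Converting both to JDN: 2460405 vs 2460480; the smaller is the first.

first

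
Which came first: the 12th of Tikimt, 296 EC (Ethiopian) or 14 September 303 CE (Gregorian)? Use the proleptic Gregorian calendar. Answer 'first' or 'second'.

second

Converting both to JDN: 1832011 vs 1831984; the smaller is the second.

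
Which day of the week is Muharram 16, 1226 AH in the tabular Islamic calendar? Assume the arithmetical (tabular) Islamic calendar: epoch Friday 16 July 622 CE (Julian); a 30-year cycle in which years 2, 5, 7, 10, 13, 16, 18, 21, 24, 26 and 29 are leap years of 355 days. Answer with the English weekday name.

Sunday

This is JDN 2382554 (10 February 1811 Gregorian).
JDN 2382554 mod 7 = 6, and JDN 0 was a Monday, so this is a Sunday.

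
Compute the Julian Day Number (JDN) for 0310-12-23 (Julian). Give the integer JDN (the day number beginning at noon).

1834642

In the proleptic Gregorian calendar the same day is 24 December 310.
JDN 2451545 is 1 January 2000 CE (Gregorian); the target day is −616903 days from there, so JDN = 1834642.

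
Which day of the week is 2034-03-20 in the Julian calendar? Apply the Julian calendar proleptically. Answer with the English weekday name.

Equivalently 2 April 2034 Gregorian, JDN 2464055.
JDN 2464055 mod 7 = 6, and JDN 0 was a Monday, so this is a Sunday.

Sunday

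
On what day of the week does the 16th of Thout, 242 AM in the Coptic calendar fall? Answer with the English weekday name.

Equivalently 15 September 525 Gregorian, JDN 1913070.
JDN 1913070 mod 7 = 5, and JDN 0 was a Monday, so this is a Saturday.

Saturday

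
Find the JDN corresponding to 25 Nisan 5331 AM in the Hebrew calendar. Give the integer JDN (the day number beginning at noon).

2294975

In the proleptic Gregorian calendar the same day is 30 April 1571.
JDN 2400001 is 17 November 1858 CE (Gregorian), MJD 0; the target day is −105026 days from there, so JDN = 2294975.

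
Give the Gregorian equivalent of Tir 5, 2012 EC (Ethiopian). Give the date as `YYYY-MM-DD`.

2020-01-14

Julian Day Number of the source date = 2458863.
Converting JDN 2458863 to the Gregorian calendar gives 14 January 2020 CE.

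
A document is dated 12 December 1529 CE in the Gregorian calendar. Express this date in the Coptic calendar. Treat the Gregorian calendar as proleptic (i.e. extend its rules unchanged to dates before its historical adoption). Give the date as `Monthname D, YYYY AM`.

Koiak 6, 1246 AM

Both dates share Julian Day Number 2279861; in the Coptic calendar that is 6 Koiak 1246 AM.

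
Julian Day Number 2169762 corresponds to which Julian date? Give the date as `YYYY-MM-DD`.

1228-06-26

JDN 2169762 is 3 July 1228 in the proleptic Gregorian calendar.
In the Julian calendar that day is 1228-06-26.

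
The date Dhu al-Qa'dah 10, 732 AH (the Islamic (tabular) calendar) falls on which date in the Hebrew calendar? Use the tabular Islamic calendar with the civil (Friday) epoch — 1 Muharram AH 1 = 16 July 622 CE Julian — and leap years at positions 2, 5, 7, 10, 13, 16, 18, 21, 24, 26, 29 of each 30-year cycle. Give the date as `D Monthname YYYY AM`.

11 Av 5092 AM

Julian Day Number of the source date = 2207786.
Converting JDN 2207786 to the Hebrew calendar gives 11 Av 5092 AM.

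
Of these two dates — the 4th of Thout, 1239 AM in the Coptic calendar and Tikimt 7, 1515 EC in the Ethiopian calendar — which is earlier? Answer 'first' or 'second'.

Converting both to JDN: 2277212 vs 2277245; the smaller is the first.

first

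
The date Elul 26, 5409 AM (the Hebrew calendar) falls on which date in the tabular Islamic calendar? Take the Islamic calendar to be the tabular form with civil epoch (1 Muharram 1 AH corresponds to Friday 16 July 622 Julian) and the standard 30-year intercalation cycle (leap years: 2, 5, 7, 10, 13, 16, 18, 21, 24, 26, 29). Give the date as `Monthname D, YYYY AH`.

Both dates share Julian Day Number 2323591; in the tabular Islamic calendar that is 25 Sha'ban 1059 AH.

Sha'ban 25, 1059 AH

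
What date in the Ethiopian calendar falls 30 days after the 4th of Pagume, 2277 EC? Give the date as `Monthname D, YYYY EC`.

The starting date is JDN 2555893; 2555893 + 30 = 2555923.
JDN 2555923 corresponds to Meskerem 29, 2278 EC.

Meskerem 29, 2278 EC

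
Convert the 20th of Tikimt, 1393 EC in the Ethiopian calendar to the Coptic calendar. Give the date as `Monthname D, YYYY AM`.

Paopi 20, 1117 AM

Both dates share Julian Day Number 2232698; in the Coptic calendar that is 20 Paopi 1117 AM.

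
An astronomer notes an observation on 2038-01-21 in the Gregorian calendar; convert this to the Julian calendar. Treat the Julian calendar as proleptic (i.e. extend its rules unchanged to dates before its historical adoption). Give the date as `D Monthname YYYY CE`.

For dates in this range the Gregorian date is 13 days ahead of the Julian.
21 January 2038 Gregorian − 13 days → 8 January 2038 Julian.

8 January 2038 CE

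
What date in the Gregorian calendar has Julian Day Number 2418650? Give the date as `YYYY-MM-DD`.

Counting from JDN 2299161 = 15 Oct 1582 gives an offset of 119489 days.

1909-12-09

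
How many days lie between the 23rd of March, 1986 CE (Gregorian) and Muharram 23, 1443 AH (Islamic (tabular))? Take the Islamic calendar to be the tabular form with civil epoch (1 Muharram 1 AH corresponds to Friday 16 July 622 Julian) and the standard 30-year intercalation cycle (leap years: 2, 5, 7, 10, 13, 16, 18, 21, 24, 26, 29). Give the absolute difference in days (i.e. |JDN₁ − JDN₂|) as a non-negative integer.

12946

JDN of the first date = 2446513.
JDN of the second date = 2459459.
|2459459 − 2446513| = 12946.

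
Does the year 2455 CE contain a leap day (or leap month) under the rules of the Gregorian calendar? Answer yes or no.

no

2455 is not divisible by 4, so it is a common year.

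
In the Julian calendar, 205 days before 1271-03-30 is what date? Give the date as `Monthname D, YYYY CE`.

September 6, 1270 CE

JDN of 1271-03-30 = 2185379.
2185379 − 205 = 2185174.
JDN 2185174 in the Julian calendar is September 6, 1270 CE.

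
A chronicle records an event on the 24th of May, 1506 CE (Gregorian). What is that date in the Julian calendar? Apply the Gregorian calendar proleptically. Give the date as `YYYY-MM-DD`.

The Julian–Gregorian offset here is 10 days (Julian trailing).
24 May 1506 Gregorian − 10 days → 14 May 1506 Julian.

1506-05-14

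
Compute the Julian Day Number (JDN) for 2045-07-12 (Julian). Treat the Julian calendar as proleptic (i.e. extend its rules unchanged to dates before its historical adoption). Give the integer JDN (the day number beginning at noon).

2468187

Equivalently 25 July 2045 (Gregorian).
JDN 2400001 is 17 November 1858 CE (Gregorian), MJD 0; the target day is +68186 days from there, so JDN = 2468187.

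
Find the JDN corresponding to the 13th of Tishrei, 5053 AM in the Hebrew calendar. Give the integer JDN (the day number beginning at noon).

2193229

In the proleptic Gregorian calendar the same day is 2 October 1292.
JDN 2299161 is 15 October 1582 CE (Gregorian); the target day is −105932 days from there, so JDN = 2193229.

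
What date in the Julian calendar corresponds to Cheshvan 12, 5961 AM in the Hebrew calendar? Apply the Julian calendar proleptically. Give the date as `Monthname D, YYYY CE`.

October 7, 2200 CE

Julian Day Number of the source date = 2524888.
Converting JDN 2524888 to the Julian calendar gives 7 October 2200 CE.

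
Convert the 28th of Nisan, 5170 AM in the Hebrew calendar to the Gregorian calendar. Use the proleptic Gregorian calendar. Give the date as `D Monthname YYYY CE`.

Julian Day Number of the source date = 2236152.
Converting JDN 2236152 to the Gregorian calendar gives 11 April 1410 CE.

11 April 1410 CE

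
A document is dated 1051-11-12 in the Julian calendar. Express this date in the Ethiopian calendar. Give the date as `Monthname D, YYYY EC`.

Julian Day Number of the source date = 2105251.
Converting JDN 2105251 to the Ethiopian calendar gives 15 Hidar 1044 EC.

Hidar 15, 1044 EC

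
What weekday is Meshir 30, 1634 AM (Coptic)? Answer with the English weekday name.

Saturday

This is JDN 2421662 (9 March 1918 Gregorian).
2421662 ≡ 5 (mod 7); counting from Monday = 0 gives Saturday.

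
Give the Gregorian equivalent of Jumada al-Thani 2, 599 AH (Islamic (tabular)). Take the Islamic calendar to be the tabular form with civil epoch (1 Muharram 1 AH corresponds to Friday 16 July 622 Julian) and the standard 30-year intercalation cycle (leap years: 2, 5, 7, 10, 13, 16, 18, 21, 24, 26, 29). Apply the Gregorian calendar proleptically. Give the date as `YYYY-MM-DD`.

Julian Day Number of the source date = 2160500.
Converting JDN 2160500 to the Gregorian calendar gives 23 February 1203 CE.

1203-02-23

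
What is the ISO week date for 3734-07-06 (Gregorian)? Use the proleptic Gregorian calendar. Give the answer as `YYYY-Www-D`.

3734-W27-2

The weekday is Tuesday (ISO weekday 2).
That Tuesday belongs to ISO week 27 of ISO year 3734.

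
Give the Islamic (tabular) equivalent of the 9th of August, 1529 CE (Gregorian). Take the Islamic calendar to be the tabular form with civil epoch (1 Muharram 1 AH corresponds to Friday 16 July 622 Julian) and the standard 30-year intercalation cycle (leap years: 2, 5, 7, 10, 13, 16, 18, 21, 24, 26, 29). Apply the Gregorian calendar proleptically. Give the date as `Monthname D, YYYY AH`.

Dhu al-Qa'dah 24, 935 AH

Julian Day Number of the source date = 2279736.
Converting JDN 2279736 to the tabular Islamic calendar gives 24 Dhu al-Qa'dah 935 AH.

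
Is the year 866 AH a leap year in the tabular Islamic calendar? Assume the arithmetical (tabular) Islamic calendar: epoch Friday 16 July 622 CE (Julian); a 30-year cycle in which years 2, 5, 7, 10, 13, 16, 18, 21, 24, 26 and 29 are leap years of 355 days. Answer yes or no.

yes

Year 866 AH is year 26 of its 30-year cycle; leap positions are 2, 5, 7, 10, 13, 16, 18, 21, 24, 26, 29, so it is a leap year (355 days).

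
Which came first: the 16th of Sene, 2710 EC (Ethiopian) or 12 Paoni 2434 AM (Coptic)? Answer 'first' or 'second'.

second

Converting both to JDN: 2713968 vs 2713964; the smaller is the second.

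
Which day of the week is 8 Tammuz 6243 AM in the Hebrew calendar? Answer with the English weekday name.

Tuesday

This is JDN 2628151 (13 July 2483 Gregorian).
JDN 2628151 mod 7 = 1, and JDN 0 was a Monday, so this is a Tuesday.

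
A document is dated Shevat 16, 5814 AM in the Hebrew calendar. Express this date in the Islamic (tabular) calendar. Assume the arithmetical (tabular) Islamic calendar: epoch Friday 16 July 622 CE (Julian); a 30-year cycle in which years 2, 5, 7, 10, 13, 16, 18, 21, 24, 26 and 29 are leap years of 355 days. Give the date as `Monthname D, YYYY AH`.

Jumada al-Thani 15, 1476 AH

The source date corresponds to 25 January 2054 in the Gregorian calendar (JDN 2471293).
That day falls on 15 Jumada al-Thani 1476 AH in the tabular Islamic calendar.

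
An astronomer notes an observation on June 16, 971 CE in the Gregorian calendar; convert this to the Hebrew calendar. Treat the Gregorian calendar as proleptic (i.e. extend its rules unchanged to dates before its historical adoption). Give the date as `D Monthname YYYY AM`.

Both dates share Julian Day Number 2075877; in the Hebrew calendar that is 15 Sivan 4731 AM.

15 Sivan 4731 AM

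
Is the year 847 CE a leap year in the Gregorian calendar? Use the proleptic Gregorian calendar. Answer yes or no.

no

847 is not divisible by 4, so it is a common year.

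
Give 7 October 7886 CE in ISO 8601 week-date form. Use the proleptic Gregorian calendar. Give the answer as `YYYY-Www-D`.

The weekday is Thursday (ISO weekday 4).
That Thursday belongs to ISO week 40 of ISO year 7886.

7886-W40-4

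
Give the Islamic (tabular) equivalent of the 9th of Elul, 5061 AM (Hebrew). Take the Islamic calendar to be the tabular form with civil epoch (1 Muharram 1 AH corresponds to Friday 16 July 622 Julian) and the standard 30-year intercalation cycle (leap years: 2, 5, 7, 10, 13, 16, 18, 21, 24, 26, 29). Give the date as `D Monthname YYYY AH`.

Julian Day Number of the source date = 2196474.
Converting JDN 2196474 to the tabular Islamic calendar gives 8 Dhu al-Hijjah 700 AH.

8 Dhu al-Hijjah 700 AH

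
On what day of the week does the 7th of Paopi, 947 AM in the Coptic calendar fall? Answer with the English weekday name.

Friday

This is JDN 2170592 (11 October 1230 Gregorian).
Since JDN mod 7 = 4 (0 = Monday), the day is Friday.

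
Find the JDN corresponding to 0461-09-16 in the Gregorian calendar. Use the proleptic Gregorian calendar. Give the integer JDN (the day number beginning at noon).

JDN 2299161 is 15 October 1582 CE (Gregorian); the target day is −409465 days from there, so JDN = 1889696.

1889696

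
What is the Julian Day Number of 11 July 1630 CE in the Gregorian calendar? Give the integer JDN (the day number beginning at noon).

JDN 2299161 is 15 October 1582 CE (Gregorian); the target day is +17436 days from there, so JDN = 2316597.

2316597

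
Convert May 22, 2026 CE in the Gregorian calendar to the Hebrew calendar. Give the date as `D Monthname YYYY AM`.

Julian Day Number of the source date = 2461183.
Converting JDN 2461183 to the Hebrew calendar gives 6 Sivan 5786 AM.

6 Sivan 5786 AM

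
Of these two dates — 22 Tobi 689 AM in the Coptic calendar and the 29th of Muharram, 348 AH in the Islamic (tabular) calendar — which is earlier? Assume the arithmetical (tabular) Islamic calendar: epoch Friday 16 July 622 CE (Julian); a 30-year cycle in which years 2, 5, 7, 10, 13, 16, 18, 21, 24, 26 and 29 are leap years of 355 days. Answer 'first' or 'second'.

The two dates have Julian Day Numbers 2076463 and 2071433 respectively.
Since 2071433 < 2076463, the second date comes first.

second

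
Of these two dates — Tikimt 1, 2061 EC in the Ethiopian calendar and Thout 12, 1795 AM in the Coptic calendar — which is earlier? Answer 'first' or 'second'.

The two dates have Julian Day Numbers 2476666 and 2480299 respectively.
Since 2476666 < 2480299, the first date comes first.

first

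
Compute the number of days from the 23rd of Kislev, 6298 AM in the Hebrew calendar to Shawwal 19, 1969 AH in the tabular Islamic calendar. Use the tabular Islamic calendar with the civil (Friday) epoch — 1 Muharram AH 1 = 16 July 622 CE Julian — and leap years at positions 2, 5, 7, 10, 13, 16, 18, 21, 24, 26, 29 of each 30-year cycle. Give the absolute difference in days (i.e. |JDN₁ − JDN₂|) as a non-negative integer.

First date → JDN 2648041; second date → JDN 2646118.
The interval is |2648041 − 2646118| = 1923 days.

1923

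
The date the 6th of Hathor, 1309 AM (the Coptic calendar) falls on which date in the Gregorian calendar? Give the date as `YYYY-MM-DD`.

1592-11-12

Julian Day Number of the source date = 2302842.
Converting JDN 2302842 to the Gregorian calendar gives 12 November 1592 CE.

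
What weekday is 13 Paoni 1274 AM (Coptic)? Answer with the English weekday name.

Tuesday

This is JDN 2290275 (17 June 1558 Gregorian).
JDN 2290275 mod 7 = 1, and JDN 0 was a Monday, so this is a Tuesday.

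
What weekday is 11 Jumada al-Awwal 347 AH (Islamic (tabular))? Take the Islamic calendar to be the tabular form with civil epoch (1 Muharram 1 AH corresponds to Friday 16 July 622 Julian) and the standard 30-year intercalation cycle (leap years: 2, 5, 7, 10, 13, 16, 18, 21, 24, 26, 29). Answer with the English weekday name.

This is JDN 2071179 (5 August 958 Gregorian).
Since JDN mod 7 = 5 (0 = Monday), the day is Saturday.

Saturday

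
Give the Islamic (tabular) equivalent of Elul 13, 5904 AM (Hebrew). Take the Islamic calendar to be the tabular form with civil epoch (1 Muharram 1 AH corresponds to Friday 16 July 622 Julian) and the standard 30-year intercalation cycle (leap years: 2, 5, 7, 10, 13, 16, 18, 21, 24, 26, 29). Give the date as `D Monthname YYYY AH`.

The source date corresponds to 11 September 2144 in the Gregorian calendar (JDN 2504394).
That day falls on 13 Dhu al-Qa'dah 1569 AH in the tabular Islamic calendar.

13 Dhu al-Qa'dah 1569 AH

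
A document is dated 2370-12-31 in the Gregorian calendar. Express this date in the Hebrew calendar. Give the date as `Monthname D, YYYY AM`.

Both dates share Julian Day Number 2587049; in the Hebrew calendar that is 12 Tevet 6131 AM.

Tevet 12, 6131 AM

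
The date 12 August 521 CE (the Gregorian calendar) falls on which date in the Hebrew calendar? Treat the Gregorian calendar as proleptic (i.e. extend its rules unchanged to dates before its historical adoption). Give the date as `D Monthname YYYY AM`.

21 Av 4281 AM

Julian Day Number of the source date = 1911575.
Converting JDN 1911575 to the Hebrew calendar gives 21 Av 4281 AM.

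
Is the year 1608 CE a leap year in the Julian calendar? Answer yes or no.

1608 mod 4 = 0, so it is a leap year in the Julian calendar.

yes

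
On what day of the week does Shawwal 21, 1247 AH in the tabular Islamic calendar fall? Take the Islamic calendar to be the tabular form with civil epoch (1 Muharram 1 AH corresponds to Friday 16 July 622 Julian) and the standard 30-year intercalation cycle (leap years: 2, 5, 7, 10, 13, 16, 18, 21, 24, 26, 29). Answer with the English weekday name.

In the Gregorian calendar this is 24 March 1832 (JDN 2390267).
JDN 2390267 mod 7 = 5, and JDN 0 was a Monday, so this is a Saturday.

Saturday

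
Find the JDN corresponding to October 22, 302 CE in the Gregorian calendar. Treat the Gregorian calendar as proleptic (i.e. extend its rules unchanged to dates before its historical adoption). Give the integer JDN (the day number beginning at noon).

1831657

JDN 2451545 is 1 January 2000 CE (Gregorian); the target day is −619888 days from there, so JDN = 1831657.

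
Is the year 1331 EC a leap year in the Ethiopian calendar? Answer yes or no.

1331 mod 4 = 3; in the Ethiopian calendar a year is leap when year mod 4 = 3, so it is a leap year.

yes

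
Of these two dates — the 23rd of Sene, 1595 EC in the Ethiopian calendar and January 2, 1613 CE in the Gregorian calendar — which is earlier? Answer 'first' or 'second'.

First date → JDN 2306721; second date → JDN 2310198.
JDN 2306721 < JDN 2310198, so the first date is earlier.

first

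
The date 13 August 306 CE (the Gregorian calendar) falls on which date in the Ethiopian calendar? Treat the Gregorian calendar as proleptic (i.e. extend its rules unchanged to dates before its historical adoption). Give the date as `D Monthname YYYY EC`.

19 Nehase 298 EC

Julian Day Number of the source date = 1833048.
Converting JDN 1833048 to the Ethiopian calendar gives 19 Nehase 298 EC.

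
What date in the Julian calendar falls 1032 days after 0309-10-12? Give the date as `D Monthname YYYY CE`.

JDN of 0309-10-12 = 1834205.
1834205 + 1032 = 1835237.
JDN 1835237 in the Julian calendar is 9 August 312 CE.

9 August 312 CE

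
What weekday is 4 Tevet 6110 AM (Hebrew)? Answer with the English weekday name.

Equivalently 15 December 2349 Gregorian, JDN 2579363.
Since JDN mod 7 = 3 (0 = Monday), the day is Thursday.

Thursday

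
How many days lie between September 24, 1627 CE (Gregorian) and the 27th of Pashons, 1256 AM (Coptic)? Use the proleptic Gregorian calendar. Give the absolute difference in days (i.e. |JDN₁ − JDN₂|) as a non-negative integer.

31891

First date → JDN 2315576; second date → JDN 2283685.
The interval is |2315576 − 2283685| = 31891 days.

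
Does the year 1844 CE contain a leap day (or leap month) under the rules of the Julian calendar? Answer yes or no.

1844 mod 4 = 0, so it is a leap year in the Julian calendar.

yes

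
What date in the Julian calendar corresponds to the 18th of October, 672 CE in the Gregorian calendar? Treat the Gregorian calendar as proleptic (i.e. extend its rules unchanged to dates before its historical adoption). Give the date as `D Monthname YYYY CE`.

For dates in this range the Gregorian date is 3 days ahead of the Julian.
18 October 672 Gregorian − 3 days → 15 October 672 Julian.

15 October 672 CE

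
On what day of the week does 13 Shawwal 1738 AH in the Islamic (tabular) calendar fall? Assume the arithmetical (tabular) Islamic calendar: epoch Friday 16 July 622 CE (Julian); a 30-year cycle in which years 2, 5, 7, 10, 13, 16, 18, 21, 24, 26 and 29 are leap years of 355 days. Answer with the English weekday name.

This is JDN 2564253 (2 August 2308 Gregorian).
2564253 ≡ 6 (mod 7); counting from Monday = 0 gives Sunday.

Sunday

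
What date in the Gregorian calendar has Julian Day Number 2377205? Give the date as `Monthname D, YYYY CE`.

June 18, 1796 CE

Counting from JDN 2299161 = 15 Oct 1582 gives an offset of 78044 days.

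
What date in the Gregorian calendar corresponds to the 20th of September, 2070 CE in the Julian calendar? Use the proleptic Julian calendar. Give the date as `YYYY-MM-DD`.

2070-10-03

The Julian–Gregorian offset here is 13 days (Julian trailing).
20 September 2070 Julian + 13 days → 3 October 2070 Gregorian.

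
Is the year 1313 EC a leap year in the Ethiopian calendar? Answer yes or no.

1313 mod 4 = 1; in the Ethiopian calendar a year is leap when year mod 4 = 3, so it is a common year.

no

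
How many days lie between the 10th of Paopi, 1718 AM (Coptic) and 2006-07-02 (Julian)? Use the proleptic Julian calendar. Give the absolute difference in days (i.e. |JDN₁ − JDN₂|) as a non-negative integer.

1729

First date → JDN 2452203; second date → JDN 2453932.
The interval is |2452203 − 2453932| = 1729 days.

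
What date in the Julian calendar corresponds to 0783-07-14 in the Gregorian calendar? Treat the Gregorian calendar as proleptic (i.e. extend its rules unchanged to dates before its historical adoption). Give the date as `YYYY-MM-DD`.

For dates in this range the Gregorian date is 4 days ahead of the Julian.
14 July 783 Gregorian − 4 days → 10 July 783 Julian.

0783-07-10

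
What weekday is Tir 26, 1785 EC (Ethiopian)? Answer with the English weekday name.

This is JDN 2375972 (1 February 1793 Gregorian).
Since JDN mod 7 = 4 (0 = Monday), the day is Friday.

Friday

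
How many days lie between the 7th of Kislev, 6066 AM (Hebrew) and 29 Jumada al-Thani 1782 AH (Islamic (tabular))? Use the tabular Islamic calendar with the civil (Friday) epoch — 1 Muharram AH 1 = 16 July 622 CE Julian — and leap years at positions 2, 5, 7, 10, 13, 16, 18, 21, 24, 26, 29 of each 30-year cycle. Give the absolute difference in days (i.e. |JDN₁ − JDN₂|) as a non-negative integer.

JDN of the first date = 2563272.
JDN of the second date = 2579743.
|2579743 − 2563272| = 16471.

16471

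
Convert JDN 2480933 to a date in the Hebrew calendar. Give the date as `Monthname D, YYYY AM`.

JDN 2480933 is 17 June 2080 in the Gregorian calendar.
In the Hebrew calendar that day is Sivan 30, 5840 AM.

Sivan 30, 5840 AM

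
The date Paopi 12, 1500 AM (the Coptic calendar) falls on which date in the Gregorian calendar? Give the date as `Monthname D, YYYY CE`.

Julian Day Number of the source date = 2372581.
Converting JDN 2372581 to the Gregorian calendar gives 21 October 1783 CE.

October 21, 1783 CE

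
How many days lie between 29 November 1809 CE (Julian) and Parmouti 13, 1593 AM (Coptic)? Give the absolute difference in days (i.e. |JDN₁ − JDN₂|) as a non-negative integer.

24602

JDN of the first date = 2382128.
JDN of the second date = 2406730.
|2406730 − 2382128| = 24602.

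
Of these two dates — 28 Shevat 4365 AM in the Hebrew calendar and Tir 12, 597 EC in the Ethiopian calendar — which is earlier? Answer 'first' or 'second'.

First date → JDN 1942058; second date → JDN 1942041.
JDN 1942041 < JDN 1942058, so the second date is earlier.

second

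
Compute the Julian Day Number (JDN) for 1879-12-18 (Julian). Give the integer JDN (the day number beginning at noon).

In the Gregorian calendar the same day is 30 December 1879.
JDN 2451545 is 1 January 2000 CE (Gregorian); the target day is −43831 days from there, so JDN = 2407714.

2407714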